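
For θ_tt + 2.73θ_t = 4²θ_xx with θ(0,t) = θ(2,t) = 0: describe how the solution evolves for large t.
θ → 0. Damping (γ=2.73) dissipates energy; oscillations decay exponentially.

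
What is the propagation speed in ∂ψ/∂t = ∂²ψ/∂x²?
Infinite. The heat equation is parabolic, not hyperbolic, so disturbances propagate instantly.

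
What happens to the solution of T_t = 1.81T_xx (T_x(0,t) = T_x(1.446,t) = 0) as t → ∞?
T → constant (steady state). Heat is conserved (no flux at boundaries); solution approaches the spatial average.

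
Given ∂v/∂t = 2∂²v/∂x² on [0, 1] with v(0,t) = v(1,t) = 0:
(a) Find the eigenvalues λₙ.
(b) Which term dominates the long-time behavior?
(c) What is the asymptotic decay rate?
Eigenvalues: λₙ = 2n²π².
First three modes:
  n=1: λ₁ = 2π² ≈ 19.739
  n=2: λ₂ = 8π² ≈ 78.957 (4× faster decay)
  n=3: λ₃ = 18π² ≈ 177.653 (9× faster decay)
As t → ∞, higher modes decay exponentially faster. The n=1 mode dominates: v ~ c₁ sin(πx) e^{-λ₁t}.
Decay rate: λ₁ = 2π² ≈ 19.739.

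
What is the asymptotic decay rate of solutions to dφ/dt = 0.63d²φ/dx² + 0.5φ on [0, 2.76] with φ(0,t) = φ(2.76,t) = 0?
Eigenvalues: λₙ = 0.63n²π²/2.76² - 0.5.
First three modes:
  n=1: λ₁ = 0.63π²/2.76² - 0.5 ≈ 0.316
  n=2: λ₂ = 2.52π²/2.76² - 0.5 ≈ 2.765
  n=3: λ₃ = 5.67π²/2.76² - 0.5 ≈ 6.846
Since 0.63π²/2.76² ≈ 0.816 > 0.5, all λₙ > 0.
The n=1 mode decays slowest → dominates as t → ∞.
Asymptotic: φ ~ c₁ sin(πx/2.76) e^{-λ₁t} with decay rate λ₁ ≈ 0.316.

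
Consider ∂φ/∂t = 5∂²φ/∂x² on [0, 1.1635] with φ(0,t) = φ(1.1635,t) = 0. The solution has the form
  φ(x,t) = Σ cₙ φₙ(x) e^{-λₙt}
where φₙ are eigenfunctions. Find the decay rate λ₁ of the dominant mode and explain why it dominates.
Eigenvalues: λₙ = 5n²π²/1.1635².
First three modes:
  n=1: λ₁ = 5π²/1.1635² ≈ 36.453
  n=2: λ₂ = 20π²/1.1635² ≈ 145.813 (4× faster decay)
  n=3: λ₃ = 45π²/1.1635² ≈ 328.08 (9× faster decay)
As t → ∞, higher modes decay exponentially faster. The n=1 mode dominates: φ ~ c₁ sin(πx/1.1635) e^{-λ₁t}.
Decay rate: λ₁ = 5π²/1.1635² ≈ 36.453.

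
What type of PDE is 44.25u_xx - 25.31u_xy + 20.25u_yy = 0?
With A = 44.25, B = -25.31, C = 20.25, the discriminant is -2943.6539. This is an elliptic PDE.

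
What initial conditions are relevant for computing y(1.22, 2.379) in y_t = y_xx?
The entire real line. The heat equation has infinite propagation speed: any initial disturbance instantly affects all points (though exponentially small far away).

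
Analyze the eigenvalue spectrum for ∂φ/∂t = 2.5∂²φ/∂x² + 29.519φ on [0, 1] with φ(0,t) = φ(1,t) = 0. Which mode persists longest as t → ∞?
Eigenvalues: λₙ = 2.5n²π²/1² - 29.519.
First three modes:
  n=1: λ₁ = 2.5π² - 29.519 ≈ -4.845
  n=2: λ₂ = 10π² - 29.519 ≈ 69.177
  n=3: λ₃ = 22.5π² - 29.519 ≈ 192.547
Since 2.5π² ≈ 24.674 < 29.519, λ₁ < 0.
The n=1 mode grows fastest (−λₙ is largest for n=1) → dominates.
Asymptotic: φ ~ c₁ sin(πx/1) e^{4.845t} (exponential growth at rate −λ₁ ≈ 4.845).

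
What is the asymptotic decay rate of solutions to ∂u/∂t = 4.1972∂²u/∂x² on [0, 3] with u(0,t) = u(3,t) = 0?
Eigenvalues: λₙ = 4.1972n²π²/3².
First three modes:
  n=1: λ₁ = 4.1972π²/3² ≈ 4.603
  n=2: λ₂ = 16.7888π²/3² ≈ 18.411 (4× faster decay)
  n=3: λ₃ = 37.7748π²/3² ≈ 41.425 (9× faster decay)
As t → ∞, higher modes decay exponentially faster. The n=1 mode dominates: u ~ c₁ sin(πx/3) e^{-λ₁t}.
Decay rate: λ₁ = 4.1972π²/3² ≈ 4.603.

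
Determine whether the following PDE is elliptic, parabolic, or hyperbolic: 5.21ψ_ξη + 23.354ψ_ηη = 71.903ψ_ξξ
Rewriting in standard form: -71.903ψ_ξξ + 5.21ψ_ξη + 23.354ψ_ηη = 0. Coefficients: A = -71.903, B = 5.21, C = 23.354. B² - 4AC = 6744.034748, which is positive, so the equation is hyperbolic.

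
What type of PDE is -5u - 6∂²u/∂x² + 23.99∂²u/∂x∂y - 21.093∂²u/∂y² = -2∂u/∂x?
Rewriting in standard form: -6∂²u/∂x² + 23.99∂²u/∂x∂y - 21.093∂²u/∂y² + 2∂u/∂x - 5u = 0. With A = -6, B = 23.99, C = -21.093, the discriminant is 69.2881. This is a hyperbolic PDE.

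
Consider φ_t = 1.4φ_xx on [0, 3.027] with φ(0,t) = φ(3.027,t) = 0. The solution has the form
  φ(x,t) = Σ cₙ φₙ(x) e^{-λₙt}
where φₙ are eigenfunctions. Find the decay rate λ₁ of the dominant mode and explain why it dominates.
Eigenvalues: λₙ = 1.4n²π²/3.027².
First three modes:
  n=1: λ₁ = 1.4π²/3.027² ≈ 1.508
  n=2: λ₂ = 5.6π²/3.027² ≈ 6.032 (4× faster decay)
  n=3: λ₃ = 12.6π²/3.027² ≈ 13.572 (9× faster decay)
As t → ∞, higher modes decay exponentially faster. The n=1 mode dominates: φ ~ c₁ sin(πx/3.027) e^{-λ₁t}.
Decay rate: λ₁ = 1.4π²/3.027² ≈ 1.508.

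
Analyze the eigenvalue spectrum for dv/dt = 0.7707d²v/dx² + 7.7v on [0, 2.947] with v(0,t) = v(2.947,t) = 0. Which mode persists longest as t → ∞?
Eigenvalues: λₙ = 0.7707n²π²/2.947² - 7.7.
First three modes:
  n=1: λ₁ = 0.7707π²/2.947² - 7.7 ≈ -6.824
  n=2: λ₂ = 3.0828π²/2.947² - 7.7 ≈ -4.197
  n=3: λ₃ = 6.9363π²/2.947² - 7.7 ≈ 0.183
Since 0.7707π²/2.947² ≈ 0.876 < 7.7, λ₁ < 0.
The n=1 mode grows fastest (−λₙ is largest for n=1) → dominates.
Asymptotic: v ~ c₁ sin(πx/2.947) e^{6.824t} (exponential growth at rate −λ₁ ≈ 6.824).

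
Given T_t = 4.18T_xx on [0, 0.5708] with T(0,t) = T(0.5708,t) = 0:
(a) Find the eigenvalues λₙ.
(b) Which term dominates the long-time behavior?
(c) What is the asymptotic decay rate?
Eigenvalues: λₙ = 4.18n²π²/0.5708².
First three modes:
  n=1: λ₁ = 4.18π²/0.5708² ≈ 126.622
  n=2: λ₂ = 16.72π²/0.5708² ≈ 506.487 (4× faster decay)
  n=3: λ₃ = 37.62π²/0.5708² ≈ 1139.595 (9× faster decay)
As t → ∞, higher modes decay exponentially faster. The n=1 mode dominates: T ~ c₁ sin(πx/0.5708) e^{-λ₁t}.
Decay rate: λ₁ = 4.18π²/0.5708² ≈ 126.622.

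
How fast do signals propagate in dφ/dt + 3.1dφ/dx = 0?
Speed = 3.1. Information travels along x - 3.1t = const (rightward).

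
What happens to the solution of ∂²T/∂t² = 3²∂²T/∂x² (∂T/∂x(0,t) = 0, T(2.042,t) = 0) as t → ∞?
T oscillates (no decay). Energy is conserved; the solution oscillates indefinitely as standing waves.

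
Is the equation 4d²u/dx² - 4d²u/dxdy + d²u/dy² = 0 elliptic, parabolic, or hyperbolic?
Computing B² - 4AC with A = 4, B = -4, C = 1: discriminant = 0 (zero). Answer: parabolic.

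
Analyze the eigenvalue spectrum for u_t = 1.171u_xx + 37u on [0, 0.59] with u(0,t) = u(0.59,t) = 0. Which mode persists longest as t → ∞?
Eigenvalues: λₙ = 1.171n²π²/0.59² - 37.
First three modes:
  n=1: λ₁ = 1.171π²/0.59² - 37 ≈ -3.799
  n=2: λ₂ = 4.684π²/0.59² - 37 ≈ 95.804
  n=3: λ₃ = 10.539π²/0.59² - 37 ≈ 261.81
Since 1.171π²/0.59² ≈ 33.201 < 37, λ₁ < 0.
The n=1 mode grows fastest (−λₙ is largest for n=1) → dominates.
Asymptotic: u ~ c₁ sin(πx/0.59) e^{3.799t} (exponential growth at rate −λ₁ ≈ 3.799).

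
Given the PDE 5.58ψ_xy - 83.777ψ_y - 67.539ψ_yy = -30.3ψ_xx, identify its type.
Rewriting in standard form: 30.3ψ_xx + 5.58ψ_xy - 67.539ψ_yy - 83.777ψ_y = 0. The second-order coefficients are A = 30.3, B = 5.58, C = -67.539. Since B² - 4AC = 8216.8632 > 0, this is a hyperbolic PDE.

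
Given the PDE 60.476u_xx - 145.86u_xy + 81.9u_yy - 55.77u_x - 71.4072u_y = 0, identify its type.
The second-order coefficients are A = 60.476, B = -145.86, C = 81.9. Since B² - 4AC = 1463.202 > 0, this is a hyperbolic PDE.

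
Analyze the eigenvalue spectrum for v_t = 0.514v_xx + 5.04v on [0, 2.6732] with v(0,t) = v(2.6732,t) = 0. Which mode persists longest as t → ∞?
Eigenvalues: λₙ = 0.514n²π²/2.6732² - 5.04.
First three modes:
  n=1: λ₁ = 0.514π²/2.6732² - 5.04 ≈ -4.33
  n=2: λ₂ = 2.056π²/2.6732² - 5.04 ≈ -2.2
  n=3: λ₃ = 4.626π²/2.6732² - 5.04 ≈ 1.349
Since 0.514π²/2.6732² ≈ 0.71 < 5.04, λ₁ < 0.
The n=1 mode grows fastest (−λₙ is largest for n=1) → dominates.
Asymptotic: v ~ c₁ sin(πx/2.6732) e^{4.33t} (exponential growth at rate −λ₁ ≈ 4.33).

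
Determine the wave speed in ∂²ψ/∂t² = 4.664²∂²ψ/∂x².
Speed = 4.664. Information travels along characteristics x = x₀ ± 4.664t.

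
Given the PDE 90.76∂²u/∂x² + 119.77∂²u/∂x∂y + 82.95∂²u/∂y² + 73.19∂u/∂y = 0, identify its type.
The second-order coefficients are A = 90.76, B = 119.77, C = 82.95. Since B² - 4AC = -15769.3151 < 0, this is an elliptic PDE.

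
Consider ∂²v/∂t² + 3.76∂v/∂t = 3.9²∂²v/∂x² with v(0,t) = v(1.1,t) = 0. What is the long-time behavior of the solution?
As t → ∞, v → 0. Damping (γ=3.76) dissipates energy; oscillations decay exponentially.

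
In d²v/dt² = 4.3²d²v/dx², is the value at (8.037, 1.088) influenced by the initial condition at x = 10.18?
Yes. The domain of dependence is [3.3586, 12.7154], and 10.18 ∈ [3.3586, 12.7154].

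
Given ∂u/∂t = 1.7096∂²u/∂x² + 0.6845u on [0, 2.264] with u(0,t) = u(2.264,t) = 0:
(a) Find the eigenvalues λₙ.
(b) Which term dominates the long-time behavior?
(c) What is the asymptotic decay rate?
Eigenvalues: λₙ = 1.7096n²π²/2.264² - 0.6845.
First three modes:
  n=1: λ₁ = 1.7096π²/2.264² - 0.6845 ≈ 2.607
  n=2: λ₂ = 6.8384π²/2.264² - 0.6845 ≈ 12.483
  n=3: λ₃ = 15.3864π²/2.264² - 0.6845 ≈ 28.942
Since 1.7096π²/2.264² ≈ 3.292 > 0.6845, all λₙ > 0.
The n=1 mode decays slowest → dominates as t → ∞.
Asymptotic: u ~ c₁ sin(πx/2.264) e^{-λ₁t} with decay rate λ₁ ≈ 2.607.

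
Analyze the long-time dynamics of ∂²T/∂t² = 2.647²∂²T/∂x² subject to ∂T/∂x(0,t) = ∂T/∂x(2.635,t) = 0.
Long-time behavior: T oscillates about a mean that drifts linearly in t (generically unbounded; no decay). There is no damping, so the nonconstant modes persist as standing waves (energy conserved, no decay). But with Neumann conditions at both ends the constant mode has eigenvalue 0: the spatial mean M(t) of T satisfies M'' = 0, so M(t) = M(0) + M'(0)·t. Unless the initial velocity has zero mean (∫T_t(x,0)dx = 0), the solution grows linearly in t (unbounded, though not exponentially); if it does have zero mean, the solution stays bounded and simply oscillates.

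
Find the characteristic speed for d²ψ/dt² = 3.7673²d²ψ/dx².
Speed = 3.7673. Information travels along characteristics x = x₀ ± 3.7673t.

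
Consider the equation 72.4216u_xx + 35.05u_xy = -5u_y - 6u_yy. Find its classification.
Rewriting in standard form: 72.4216u_xx + 35.05u_xy + 6u_yy + 5u_y = 0. Elliptic. (A = 72.4216, B = 35.05, C = 6 gives B² - 4AC = -509.6159.)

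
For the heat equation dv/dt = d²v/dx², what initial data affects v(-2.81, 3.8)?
The entire real line. The heat equation has infinite propagation speed: any initial disturbance instantly affects all points (though exponentially small far away).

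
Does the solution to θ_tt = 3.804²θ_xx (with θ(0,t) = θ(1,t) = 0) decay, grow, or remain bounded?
θ oscillates (no decay). Energy is conserved; the solution oscillates indefinitely as standing waves.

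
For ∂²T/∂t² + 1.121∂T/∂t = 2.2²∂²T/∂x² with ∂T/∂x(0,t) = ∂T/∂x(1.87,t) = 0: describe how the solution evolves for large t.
T → constant (steady state). Damping (γ=1.121) dissipates the nonconstant modes; with Neumann BCs the spatial average obeys M''+γM'=0 and tends to a finite limit.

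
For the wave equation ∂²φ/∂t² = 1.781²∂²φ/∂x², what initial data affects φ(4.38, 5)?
Domain of dependence: [-4.525, 13.285]. Signals travel at speed 1.781, so data within |x - 4.38| ≤ 1.781·5 = 8.905 can reach the point.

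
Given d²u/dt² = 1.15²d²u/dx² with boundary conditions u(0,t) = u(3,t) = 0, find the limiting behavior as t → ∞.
u oscillates (no decay). Energy is conserved; the solution oscillates indefinitely as standing waves.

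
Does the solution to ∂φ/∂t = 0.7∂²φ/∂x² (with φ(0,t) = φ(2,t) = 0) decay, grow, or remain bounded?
φ → 0. Heat diffuses out through both boundaries.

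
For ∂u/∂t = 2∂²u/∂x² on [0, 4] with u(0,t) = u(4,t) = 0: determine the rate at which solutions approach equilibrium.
Eigenvalues: λₙ = 2n²π²/4².
First three modes:
  n=1: λ₁ = 2π²/4² ≈ 1.234
  n=2: λ₂ = 8π²/4² ≈ 4.935 (4× faster decay)
  n=3: λ₃ = 18π²/4² ≈ 11.103 (9× faster decay)
As t → ∞, higher modes decay exponentially faster. The n=1 mode dominates: u ~ c₁ sin(πx/4) e^{-λ₁t}.
Decay rate: λ₁ = 2π²/4² ≈ 1.234.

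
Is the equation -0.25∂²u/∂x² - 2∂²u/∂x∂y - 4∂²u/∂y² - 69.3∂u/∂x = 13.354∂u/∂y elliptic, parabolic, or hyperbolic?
Rewriting in standard form: -0.25∂²u/∂x² - 2∂²u/∂x∂y - 4∂²u/∂y² - 69.3∂u/∂x - 13.354∂u/∂y = 0. Computing B² - 4AC with A = -0.25, B = -2, C = -4: discriminant = 0 (zero). Answer: parabolic.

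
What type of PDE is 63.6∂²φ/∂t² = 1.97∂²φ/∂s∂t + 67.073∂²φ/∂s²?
Rewriting in standard form: -67.073∂²φ/∂s² - 1.97∂²φ/∂s∂t + 63.6∂²φ/∂t² = 0. With A = -67.073, B = -1.97, C = 63.6, the discriminant is 17067.2521. This is a hyperbolic PDE.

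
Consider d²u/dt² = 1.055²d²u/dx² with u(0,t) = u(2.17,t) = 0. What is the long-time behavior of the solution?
As t → ∞, u oscillates (no decay). Energy is conserved; the solution oscillates indefinitely as standing waves.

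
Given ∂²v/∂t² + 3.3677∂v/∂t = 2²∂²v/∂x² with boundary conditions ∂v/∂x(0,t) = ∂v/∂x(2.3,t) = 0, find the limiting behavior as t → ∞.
v → constant (steady state). Damping (γ=3.3677) dissipates the nonconstant modes; with Neumann BCs the spatial average obeys M''+γM'=0 and tends to a finite limit.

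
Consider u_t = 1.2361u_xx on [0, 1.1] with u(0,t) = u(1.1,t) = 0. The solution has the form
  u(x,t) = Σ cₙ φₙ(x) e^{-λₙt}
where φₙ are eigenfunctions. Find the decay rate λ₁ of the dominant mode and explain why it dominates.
Eigenvalues: λₙ = 1.2361n²π²/1.1².
First three modes:
  n=1: λ₁ = 1.2361π²/1.1² ≈ 10.082
  n=2: λ₂ = 4.9444π²/1.1² ≈ 40.33 (4× faster decay)
  n=3: λ₃ = 11.1249π²/1.1² ≈ 90.742 (9× faster decay)
As t → ∞, higher modes decay exponentially faster. The n=1 mode dominates: u ~ c₁ sin(πx/1.1) e^{-λ₁t}.
Decay rate: λ₁ = 1.2361π²/1.1² ≈ 10.082.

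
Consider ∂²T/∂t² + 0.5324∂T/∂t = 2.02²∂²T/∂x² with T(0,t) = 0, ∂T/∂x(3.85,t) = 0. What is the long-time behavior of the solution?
As t → ∞, T → 0. Damping (γ=0.5324) dissipates energy; oscillations decay exponentially.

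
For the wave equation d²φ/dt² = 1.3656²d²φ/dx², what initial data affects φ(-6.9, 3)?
Domain of dependence: [-10.9968, -2.8032]. Signals travel at speed 1.3656, so data within |x - -6.9| ≤ 1.3656·3 = 4.0968 can reach the point.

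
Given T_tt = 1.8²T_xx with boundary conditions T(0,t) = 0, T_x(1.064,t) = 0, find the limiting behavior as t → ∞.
T oscillates (no decay). Energy is conserved; the solution oscillates indefinitely as standing waves.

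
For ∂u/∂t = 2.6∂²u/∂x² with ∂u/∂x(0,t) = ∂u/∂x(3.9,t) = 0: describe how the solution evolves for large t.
u → constant (steady state). Heat is conserved (no flux at boundaries); solution approaches the spatial average.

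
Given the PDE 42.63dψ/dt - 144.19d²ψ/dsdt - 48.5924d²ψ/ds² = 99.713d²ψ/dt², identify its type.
Rewriting in standard form: -48.5924d²ψ/ds² - 144.19d²ψ/dsdt - 99.713d²ψ/dt² + 42.63dψ/dt = 0. The second-order coefficients are A = -48.5924, B = -144.19, C = -99.713. Since B² - 4AC = 1409.5801752 > 0, this is a hyperbolic PDE.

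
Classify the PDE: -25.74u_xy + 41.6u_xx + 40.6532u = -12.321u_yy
Rewriting in standard form: 41.6u_xx - 25.74u_xy + 12.321u_yy + 40.6532u = 0. A = 41.6, B = -25.74, C = 12.321. Discriminant B² - 4AC = -1387.6668. Since -1387.6668 < 0, elliptic.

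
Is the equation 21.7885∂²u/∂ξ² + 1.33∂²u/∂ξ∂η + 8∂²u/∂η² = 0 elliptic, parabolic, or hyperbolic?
Computing B² - 4AC with A = 21.7885, B = 1.33, C = 8: discriminant = -695.4631 (negative). Answer: elliptic.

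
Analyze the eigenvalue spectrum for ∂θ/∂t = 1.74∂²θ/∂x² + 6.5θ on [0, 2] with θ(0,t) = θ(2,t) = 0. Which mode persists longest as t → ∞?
Eigenvalues: λₙ = 1.74n²π²/2² - 6.5.
First three modes:
  n=1: λ₁ = 1.74π²/2² - 6.5 ≈ -2.207
  n=2: λ₂ = 6.96π²/2² - 6.5 ≈ 10.673
  n=3: λ₃ = 15.66π²/2² - 6.5 ≈ 32.14
Since 1.74π²/2² ≈ 4.293 < 6.5, λ₁ < 0.
The n=1 mode grows fastest (−λₙ is largest for n=1) → dominates.
Asymptotic: θ ~ c₁ sin(πx/2) e^{2.207t} (exponential growth at rate −λ₁ ≈ 2.207).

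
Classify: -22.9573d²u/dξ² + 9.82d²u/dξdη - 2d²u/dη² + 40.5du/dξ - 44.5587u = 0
Elliptic (discriminant = -87.226).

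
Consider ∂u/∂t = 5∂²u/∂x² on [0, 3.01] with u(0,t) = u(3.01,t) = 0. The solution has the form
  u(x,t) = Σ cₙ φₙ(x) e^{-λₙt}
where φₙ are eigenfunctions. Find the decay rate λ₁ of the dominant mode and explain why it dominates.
Eigenvalues: λₙ = 5n²π²/3.01².
First three modes:
  n=1: λ₁ = 5π²/3.01² ≈ 5.447
  n=2: λ₂ = 20π²/3.01² ≈ 21.787 (4× faster decay)
  n=3: λ₃ = 45π²/3.01² ≈ 49.021 (9× faster decay)
As t → ∞, higher modes decay exponentially faster. The n=1 mode dominates: u ~ c₁ sin(πx/3.01) e^{-λ₁t}.
Decay rate: λ₁ = 5π²/3.01² ≈ 5.447.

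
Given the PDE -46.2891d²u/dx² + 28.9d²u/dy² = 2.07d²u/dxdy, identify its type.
Rewriting in standard form: -46.2891d²u/dx² - 2.07d²u/dxdy + 28.9d²u/dy² = 0. The second-order coefficients are A = -46.2891, B = -2.07, C = 28.9. Since B² - 4AC = 5355.30486 > 0, this is a hyperbolic PDE.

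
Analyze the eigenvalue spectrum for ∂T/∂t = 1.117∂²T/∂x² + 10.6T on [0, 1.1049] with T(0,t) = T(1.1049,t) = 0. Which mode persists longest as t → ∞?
Eigenvalues: λₙ = 1.117n²π²/1.1049² - 10.6.
First three modes:
  n=1: λ₁ = 1.117π²/1.1049² - 10.6 ≈ -1.57
  n=2: λ₂ = 4.468π²/1.1049² - 10.6 ≈ 25.522
  n=3: λ₃ = 10.053π²/1.1049² - 10.6 ≈ 70.674
Since 1.117π²/1.1049² ≈ 9.03 < 10.6, λ₁ < 0.
The n=1 mode grows fastest (−λₙ is largest for n=1) → dominates.
Asymptotic: T ~ c₁ sin(πx/1.1049) e^{1.57t} (exponential growth at rate −λ₁ ≈ 1.57).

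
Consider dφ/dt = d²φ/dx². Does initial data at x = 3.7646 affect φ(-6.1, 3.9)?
Yes, for any finite x. The heat equation has infinite propagation speed, so all initial data affects all points at any t > 0.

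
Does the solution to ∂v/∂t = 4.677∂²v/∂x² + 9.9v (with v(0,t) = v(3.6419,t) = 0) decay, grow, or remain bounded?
v grows unboundedly. Reaction dominates diffusion (r=9.9 > κπ²/L²≈3.48); solution grows exponentially.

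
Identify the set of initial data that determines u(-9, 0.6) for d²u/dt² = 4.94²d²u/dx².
Domain of dependence: [-11.964, -6.036]. Signals travel at speed 4.94, so data within |x - -9| ≤ 4.94·0.6 = 2.964 can reach the point.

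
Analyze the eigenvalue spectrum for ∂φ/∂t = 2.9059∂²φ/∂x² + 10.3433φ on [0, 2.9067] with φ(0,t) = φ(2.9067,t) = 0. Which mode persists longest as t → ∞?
Eigenvalues: λₙ = 2.9059n²π²/2.9067² - 10.3433.
First three modes:
  n=1: λ₁ = 2.9059π²/2.9067² - 10.3433 ≈ -6.949
  n=2: λ₂ = 11.6236π²/2.9067² - 10.3433 ≈ 3.235
  n=3: λ₃ = 26.1531π²/2.9067² - 10.3433 ≈ 20.207
Since 2.9059π²/2.9067² ≈ 3.395 < 10.3433, λ₁ < 0.
The n=1 mode grows fastest (−λₙ is largest for n=1) → dominates.
Asymptotic: φ ~ c₁ sin(πx/2.9067) e^{6.949t} (exponential growth at rate −λ₁ ≈ 6.949).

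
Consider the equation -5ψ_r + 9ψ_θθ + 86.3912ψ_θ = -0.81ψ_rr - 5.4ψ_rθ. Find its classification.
Rewriting in standard form: 0.81ψ_rr + 5.4ψ_rθ + 9ψ_θθ - 5ψ_r + 86.3912ψ_θ = 0. Parabolic. (A = 0.81, B = 5.4, C = 9 gives B² - 4AC = 0.)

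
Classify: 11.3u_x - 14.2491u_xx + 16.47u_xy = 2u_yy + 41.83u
Rewriting in standard form: -14.2491u_xx + 16.47u_xy - 2u_yy + 11.3u_x - 41.83u = 0. Hyperbolic (discriminant = 157.2681).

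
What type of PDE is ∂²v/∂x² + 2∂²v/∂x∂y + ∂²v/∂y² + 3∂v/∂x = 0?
With A = 1, B = 2, C = 1, the discriminant is 0. This is a parabolic PDE.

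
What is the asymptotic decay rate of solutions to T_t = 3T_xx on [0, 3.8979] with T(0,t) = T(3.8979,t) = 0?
Eigenvalues: λₙ = 3n²π²/3.8979².
First three modes:
  n=1: λ₁ = 3π²/3.8979² ≈ 1.949
  n=2: λ₂ = 12π²/3.8979² ≈ 7.795 (4× faster decay)
  n=3: λ₃ = 27π²/3.8979² ≈ 17.539 (9× faster decay)
As t → ∞, higher modes decay exponentially faster. The n=1 mode dominates: T ~ c₁ sin(πx/3.8979) e^{-λ₁t}.
Decay rate: λ₁ = 3π²/3.8979² ≈ 1.949.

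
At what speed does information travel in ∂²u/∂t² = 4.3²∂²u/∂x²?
Speed = 4.3. Information travels along characteristics x = x₀ ± 4.3t.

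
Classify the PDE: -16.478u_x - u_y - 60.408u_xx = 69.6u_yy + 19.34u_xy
Rewriting in standard form: -60.408u_xx - 19.34u_xy - 69.6u_yy - 16.478u_x - u_y = 0. A = -60.408, B = -19.34, C = -69.6. Discriminant B² - 4AC = -16443.5516. Since -16443.5516 < 0, elliptic.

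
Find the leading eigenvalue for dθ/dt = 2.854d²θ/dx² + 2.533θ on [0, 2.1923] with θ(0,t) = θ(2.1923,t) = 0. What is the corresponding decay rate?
Eigenvalues: λₙ = 2.854n²π²/2.1923² - 2.533.
First three modes:
  n=1: λ₁ = 2.854π²/2.1923² - 2.533 ≈ 3.328
  n=2: λ₂ = 11.416π²/2.1923² - 2.533 ≈ 20.91
  n=3: λ₃ = 25.686π²/2.1923² - 2.533 ≈ 50.214
Since 2.854π²/2.1923² ≈ 5.861 > 2.533, all λₙ > 0.
The n=1 mode decays slowest → dominates as t → ∞.
Asymptotic: θ ~ c₁ sin(πx/2.1923) e^{-λ₁t} with decay rate λ₁ ≈ 3.328.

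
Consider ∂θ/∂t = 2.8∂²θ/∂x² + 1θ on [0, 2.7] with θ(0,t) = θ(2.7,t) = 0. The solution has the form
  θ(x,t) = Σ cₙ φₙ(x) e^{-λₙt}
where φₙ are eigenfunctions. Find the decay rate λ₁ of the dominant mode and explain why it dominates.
Eigenvalues: λₙ = 2.8n²π²/2.7² - 1.
First three modes:
  n=1: λ₁ = 2.8π²/2.7² - 1 ≈ 2.791
  n=2: λ₂ = 11.2π²/2.7² - 1 ≈ 14.163
  n=3: λ₃ = 25.2π²/2.7² - 1 ≈ 33.117
Since 2.8π²/2.7² ≈ 3.791 > 1, all λₙ > 0.
The n=1 mode decays slowest → dominates as t → ∞.
Asymptotic: θ ~ c₁ sin(πx/2.7) e^{-λ₁t} with decay rate λ₁ ≈ 2.791.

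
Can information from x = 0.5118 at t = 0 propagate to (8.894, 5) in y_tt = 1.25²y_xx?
No. The domain of dependence is [2.644, 15.144], and 0.5118 is outside this interval.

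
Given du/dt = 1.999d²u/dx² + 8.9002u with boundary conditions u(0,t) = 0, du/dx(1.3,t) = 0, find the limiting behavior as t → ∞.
u grows unboundedly. Reaction dominates diffusion (r=8.9002 > κπ²/(4L²)≈2.92); solution grows exponentially.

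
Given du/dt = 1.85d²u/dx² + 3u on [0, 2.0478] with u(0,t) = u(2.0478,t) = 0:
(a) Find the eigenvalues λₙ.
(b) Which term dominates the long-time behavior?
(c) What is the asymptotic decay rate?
Eigenvalues: λₙ = 1.85n²π²/2.0478² - 3.
First three modes:
  n=1: λ₁ = 1.85π²/2.0478² - 3 ≈ 1.354
  n=2: λ₂ = 7.4π²/2.0478² - 3 ≈ 14.416
  n=3: λ₃ = 16.65π²/2.0478² - 3 ≈ 36.187
Since 1.85π²/2.0478² ≈ 4.354 > 3, all λₙ > 0.
The n=1 mode decays slowest → dominates as t → ∞.
Asymptotic: u ~ c₁ sin(πx/2.0478) e^{-λ₁t} with decay rate λ₁ ≈ 1.354.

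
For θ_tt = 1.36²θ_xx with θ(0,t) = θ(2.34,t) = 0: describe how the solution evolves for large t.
θ oscillates (no decay). Energy is conserved; the solution oscillates indefinitely as standing waves.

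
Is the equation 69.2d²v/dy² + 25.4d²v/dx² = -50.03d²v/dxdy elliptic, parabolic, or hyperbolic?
Rewriting in standard form: 25.4d²v/dx² + 50.03d²v/dxdy + 69.2d²v/dy² = 0. Computing B² - 4AC with A = 25.4, B = 50.03, C = 69.2: discriminant = -4527.7191 (negative). Answer: elliptic.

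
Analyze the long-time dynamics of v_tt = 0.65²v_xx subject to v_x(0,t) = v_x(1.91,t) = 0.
Long-time behavior: v oscillates about a mean that drifts linearly in t (generically unbounded; no decay). There is no damping, so the nonconstant modes persist as standing waves (energy conserved, no decay). But with Neumann conditions at both ends the constant mode has eigenvalue 0: the spatial mean M(t) of v satisfies M'' = 0, so M(t) = M(0) + M'(0)·t. Unless the initial velocity has zero mean (∫v_t(x,0)dx = 0), the solution grows linearly in t (unbounded, though not exponentially); if it does have zero mean, the solution stays bounded and simply oscillates.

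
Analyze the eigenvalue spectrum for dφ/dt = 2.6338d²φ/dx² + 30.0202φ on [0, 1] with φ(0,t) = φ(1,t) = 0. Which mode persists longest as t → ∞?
Eigenvalues: λₙ = 2.6338n²π²/1² - 30.0202.
First three modes:
  n=1: λ₁ = 2.6338π² - 30.0202 ≈ -4.026
  n=2: λ₂ = 10.5352π² - 30.0202 ≈ 73.958
  n=3: λ₃ = 23.7042π² - 30.0202 ≈ 203.931
Since 2.6338π² ≈ 25.995 < 30.0202, λ₁ < 0.
The n=1 mode grows fastest (−λₙ is largest for n=1) → dominates.
Asymptotic: φ ~ c₁ sin(πx/1) e^{4.026t} (exponential growth at rate −λ₁ ≈ 4.026).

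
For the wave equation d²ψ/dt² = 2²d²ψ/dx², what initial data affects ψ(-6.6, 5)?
Domain of dependence: [-16.6, 3.4]. Signals travel at speed 2, so data within |x - -6.6| ≤ 2·5 = 10 can reach the point.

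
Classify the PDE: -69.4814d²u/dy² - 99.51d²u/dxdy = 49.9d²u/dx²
Rewriting in standard form: -49.9d²u/dx² - 99.51d²u/dxdy - 69.4814d²u/dy² = 0. A = -49.9, B = -99.51, C = -69.4814. Discriminant B² - 4AC = -3966.24734. Since -3966.24734 < 0, elliptic.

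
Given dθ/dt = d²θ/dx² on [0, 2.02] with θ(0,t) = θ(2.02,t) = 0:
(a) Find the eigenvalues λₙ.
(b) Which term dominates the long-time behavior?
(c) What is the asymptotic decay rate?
Eigenvalues: λₙ = n²π²/2.02².
First three modes:
  n=1: λ₁ = π²/2.02² ≈ 2.419
  n=2: λ₂ = 4π²/2.02² ≈ 9.675 (4× faster decay)
  n=3: λ₃ = 9π²/2.02² ≈ 21.769 (9× faster decay)
As t → ∞, higher modes decay exponentially faster. The n=1 mode dominates: θ ~ c₁ sin(πx/2.02) e^{-λ₁t}.
Decay rate: λ₁ = π²/2.02² ≈ 2.419.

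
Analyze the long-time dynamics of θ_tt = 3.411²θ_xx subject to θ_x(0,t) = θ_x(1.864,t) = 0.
Long-time behavior: θ oscillates about a mean that drifts linearly in t (generically unbounded; no decay). There is no damping, so the nonconstant modes persist as standing waves (energy conserved, no decay). But with Neumann conditions at both ends the constant mode has eigenvalue 0: the spatial mean M(t) of θ satisfies M'' = 0, so M(t) = M(0) + M'(0)·t. Unless the initial velocity has zero mean (∫θ_t(x,0)dx = 0), the solution grows linearly in t (unbounded, though not exponentially); if it does have zero mean, the solution stays bounded and simply oscillates.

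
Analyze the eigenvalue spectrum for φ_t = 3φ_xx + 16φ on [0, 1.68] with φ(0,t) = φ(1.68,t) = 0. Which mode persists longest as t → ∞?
Eigenvalues: λₙ = 3n²π²/1.68² - 16.
First three modes:
  n=1: λ₁ = 3π²/1.68² - 16 ≈ -5.509
  n=2: λ₂ = 12π²/1.68² - 16 ≈ 25.963
  n=3: λ₃ = 27π²/1.68² - 16 ≈ 78.416
Since 3π²/1.68² ≈ 10.491 < 16, λ₁ < 0.
The n=1 mode grows fastest (−λₙ is largest for n=1) → dominates.
Asymptotic: φ ~ c₁ sin(πx/1.68) e^{5.509t} (exponential growth at rate −λ₁ ≈ 5.509).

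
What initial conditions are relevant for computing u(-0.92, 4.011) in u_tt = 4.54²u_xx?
Domain of dependence: [-19.12994, 17.28994]. Signals travel at speed 4.54, so data within |x - -0.92| ≤ 4.54·4.011 = 18.20994 can reach the point.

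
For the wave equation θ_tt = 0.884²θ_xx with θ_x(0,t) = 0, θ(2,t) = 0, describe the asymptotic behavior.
θ oscillates (no decay). Energy is conserved; the solution oscillates indefinitely as standing waves.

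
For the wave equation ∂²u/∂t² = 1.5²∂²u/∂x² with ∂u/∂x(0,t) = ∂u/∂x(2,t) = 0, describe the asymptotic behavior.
u oscillates about a mean that drifts linearly in t (generically unbounded; no decay). There is no damping, so the nonconstant modes persist as standing waves (energy conserved, no decay). But with Neumann conditions at both ends the constant mode has eigenvalue 0: the spatial mean M(t) of u satisfies M'' = 0, so M(t) = M(0) + M'(0)·t. Unless the initial velocity has zero mean (∫u_t(x,0)dx = 0), the solution grows linearly in t (unbounded, though not exponentially); if it does have zero mean, the solution stays bounded and simply oscillates.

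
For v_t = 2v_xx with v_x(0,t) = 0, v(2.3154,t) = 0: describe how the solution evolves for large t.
v → 0. Heat escapes through the Dirichlet boundary.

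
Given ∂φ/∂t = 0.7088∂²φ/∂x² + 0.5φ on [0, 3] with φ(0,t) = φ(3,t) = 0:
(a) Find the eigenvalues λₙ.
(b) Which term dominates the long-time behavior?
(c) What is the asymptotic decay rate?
Eigenvalues: λₙ = 0.7088n²π²/3² - 0.5.
First three modes:
  n=1: λ₁ = 0.7088π²/3² - 0.5 ≈ 0.277
  n=2: λ₂ = 2.8352π²/3² - 0.5 ≈ 2.609
  n=3: λ₃ = 6.3792π²/3² - 0.5 ≈ 6.496
Since 0.7088π²/3² ≈ 0.777 > 0.5, all λₙ > 0.
The n=1 mode decays slowest → dominates as t → ∞.
Asymptotic: φ ~ c₁ sin(πx/3) e^{-λ₁t} with decay rate λ₁ ≈ 0.277.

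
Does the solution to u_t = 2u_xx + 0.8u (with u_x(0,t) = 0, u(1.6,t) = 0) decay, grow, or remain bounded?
u → 0. Diffusion dominates reaction (r=0.8 < κπ²/(4L²)≈1.93); solution decays.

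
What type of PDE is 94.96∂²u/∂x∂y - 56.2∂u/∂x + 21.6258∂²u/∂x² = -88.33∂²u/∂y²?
Rewriting in standard form: 21.6258∂²u/∂x² + 94.96∂²u/∂x∂y + 88.33∂²u/∂y² - 56.2∂u/∂x = 0. With A = 21.6258, B = 94.96, C = 88.33, the discriminant is 1376.573944. This is a hyperbolic PDE.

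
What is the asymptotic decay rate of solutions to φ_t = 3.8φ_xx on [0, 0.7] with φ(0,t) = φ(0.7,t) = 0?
Eigenvalues: λₙ = 3.8n²π²/0.7².
First three modes:
  n=1: λ₁ = 3.8π²/0.7² ≈ 76.54
  n=2: λ₂ = 15.2π²/0.7² ≈ 306.159 (4× faster decay)
  n=3: λ₃ = 34.2π²/0.7² ≈ 688.858 (9× faster decay)
As t → ∞, higher modes decay exponentially faster. The n=1 mode dominates: φ ~ c₁ sin(πx/0.7) e^{-λ₁t}.
Decay rate: λ₁ = 3.8π²/0.7² ≈ 76.54.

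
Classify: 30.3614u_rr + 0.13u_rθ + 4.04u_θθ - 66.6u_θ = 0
Elliptic (discriminant = -490.623324).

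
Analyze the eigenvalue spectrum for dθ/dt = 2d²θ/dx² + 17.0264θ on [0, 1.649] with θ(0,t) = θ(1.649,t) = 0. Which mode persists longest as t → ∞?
Eigenvalues: λₙ = 2n²π²/1.649² - 17.0264.
First three modes:
  n=1: λ₁ = 2π²/1.649² - 17.0264 ≈ -9.767
  n=2: λ₂ = 8π²/1.649² - 17.0264 ≈ 12.01
  n=3: λ₃ = 18π²/1.649² - 17.0264 ≈ 48.306
Since 2π²/1.649² ≈ 7.259 < 17.0264, λ₁ < 0.
The n=1 mode grows fastest (−λₙ is largest for n=1) → dominates.
Asymptotic: θ ~ c₁ sin(πx/1.649) e^{9.767t} (exponential growth at rate −λ₁ ≈ 9.767).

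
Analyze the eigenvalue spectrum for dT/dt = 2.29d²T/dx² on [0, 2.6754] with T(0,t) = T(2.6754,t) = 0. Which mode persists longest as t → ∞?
Eigenvalues: λₙ = 2.29n²π²/2.6754².
First three modes:
  n=1: λ₁ = 2.29π²/2.6754² ≈ 3.158
  n=2: λ₂ = 9.16π²/2.6754² ≈ 12.63 (4× faster decay)
  n=3: λ₃ = 20.61π²/2.6754² ≈ 28.418 (9× faster decay)
As t → ∞, higher modes decay exponentially faster. The n=1 mode dominates: T ~ c₁ sin(πx/2.6754) e^{-λ₁t}.
Decay rate: λ₁ = 2.29π²/2.6754² ≈ 3.158.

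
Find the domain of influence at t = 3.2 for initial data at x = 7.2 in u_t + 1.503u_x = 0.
At x = 12.0096. The characteristic carries data from (7.2, 0) to (12.0096, 3.2).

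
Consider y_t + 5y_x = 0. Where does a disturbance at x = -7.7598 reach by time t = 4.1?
At x = 12.7402. The characteristic carries data from (-7.7598, 0) to (12.7402, 4.1).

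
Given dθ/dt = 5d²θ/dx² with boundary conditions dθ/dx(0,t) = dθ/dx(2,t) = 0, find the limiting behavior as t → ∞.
θ → constant (steady state). Heat is conserved (no flux at boundaries); solution approaches the spatial average.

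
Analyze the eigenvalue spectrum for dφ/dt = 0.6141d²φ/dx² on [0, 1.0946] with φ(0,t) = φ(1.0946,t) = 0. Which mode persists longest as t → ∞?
Eigenvalues: λₙ = 0.6141n²π²/1.0946².
First three modes:
  n=1: λ₁ = 0.6141π²/1.0946² ≈ 5.059
  n=2: λ₂ = 2.4564π²/1.0946² ≈ 20.234 (4× faster decay)
  n=3: λ₃ = 5.5269π²/1.0946² ≈ 45.527 (9× faster decay)
As t → ∞, higher modes decay exponentially faster. The n=1 mode dominates: φ ~ c₁ sin(πx/1.0946) e^{-λ₁t}.
Decay rate: λ₁ = 0.6141π²/1.0946² ≈ 5.059.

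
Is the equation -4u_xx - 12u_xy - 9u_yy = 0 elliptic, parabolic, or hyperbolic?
Computing B² - 4AC with A = -4, B = -12, C = -9: discriminant = 0 (zero). Answer: parabolic.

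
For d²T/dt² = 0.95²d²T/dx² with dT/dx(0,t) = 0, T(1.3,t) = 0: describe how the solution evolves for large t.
T oscillates (no decay). Energy is conserved; the solution oscillates indefinitely as standing waves.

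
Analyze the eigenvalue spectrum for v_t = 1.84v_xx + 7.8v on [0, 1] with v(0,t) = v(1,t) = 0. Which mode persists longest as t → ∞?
Eigenvalues: λₙ = 1.84n²π²/1² - 7.8.
First three modes:
  n=1: λ₁ = 1.84π² - 7.8 ≈ 10.36
  n=2: λ₂ = 7.36π² - 7.8 ≈ 64.84
  n=3: λ₃ = 16.56π² - 7.8 ≈ 155.641
Since 1.84π² ≈ 18.16 > 7.8, all λₙ > 0.
The n=1 mode decays slowest → dominates as t → ∞.
Asymptotic: v ~ c₁ sin(πx/1) e^{-λ₁t} with decay rate λ₁ ≈ 10.36.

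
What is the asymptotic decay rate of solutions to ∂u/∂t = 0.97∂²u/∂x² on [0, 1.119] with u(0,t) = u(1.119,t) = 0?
Eigenvalues: λₙ = 0.97n²π²/1.119².
First three modes:
  n=1: λ₁ = 0.97π²/1.119² ≈ 7.646
  n=2: λ₂ = 3.88π²/1.119² ≈ 30.582 (4× faster decay)
  n=3: λ₃ = 8.73π²/1.119² ≈ 68.81 (9× faster decay)
As t → ∞, higher modes decay exponentially faster. The n=1 mode dominates: u ~ c₁ sin(πx/1.119) e^{-λ₁t}.
Decay rate: λ₁ = 0.97π²/1.119² ≈ 7.646.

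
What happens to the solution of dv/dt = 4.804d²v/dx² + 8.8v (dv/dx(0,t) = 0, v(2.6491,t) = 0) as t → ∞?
v grows unboundedly. Reaction dominates diffusion (r=8.8 > κπ²/(4L²)≈1.69); solution grows exponentially.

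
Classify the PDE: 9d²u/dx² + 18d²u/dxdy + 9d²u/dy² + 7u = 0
A = 9, B = 18, C = 9. Discriminant B² - 4AC = 0. Since 0 = 0, parabolic.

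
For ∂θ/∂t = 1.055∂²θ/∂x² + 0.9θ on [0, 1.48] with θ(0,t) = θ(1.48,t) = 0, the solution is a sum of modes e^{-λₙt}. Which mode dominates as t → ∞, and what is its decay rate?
Eigenvalues: λₙ = 1.055n²π²/1.48² - 0.9.
First three modes:
  n=1: λ₁ = 1.055π²/1.48² - 0.9 ≈ 3.854
  n=2: λ₂ = 4.22π²/1.48² - 0.9 ≈ 18.115
  n=3: λ₃ = 9.495π²/1.48² - 0.9 ≈ 41.883
Since 1.055π²/1.48² ≈ 4.754 > 0.9, all λₙ > 0.
The n=1 mode decays slowest → dominates as t → ∞.
Asymptotic: θ ~ c₁ sin(πx/1.48) e^{-λ₁t} with decay rate λ₁ ≈ 3.854.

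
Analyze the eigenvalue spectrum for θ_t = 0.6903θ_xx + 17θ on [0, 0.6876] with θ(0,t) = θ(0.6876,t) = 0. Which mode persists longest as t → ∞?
Eigenvalues: λₙ = 0.6903n²π²/0.6876² - 17.
First three modes:
  n=1: λ₁ = 0.6903π²/0.6876² - 17 ≈ -2.59
  n=2: λ₂ = 2.7612π²/0.6876² - 17 ≈ 40.64
  n=3: λ₃ = 6.2127π²/0.6876² - 17 ≈ 112.691
Since 0.6903π²/0.6876² ≈ 14.41 < 17, λ₁ < 0.
The n=1 mode grows fastest (−λₙ is largest for n=1) → dominates.
Asymptotic: θ ~ c₁ sin(πx/0.6876) e^{2.59t} (exponential growth at rate −λ₁ ≈ 2.59).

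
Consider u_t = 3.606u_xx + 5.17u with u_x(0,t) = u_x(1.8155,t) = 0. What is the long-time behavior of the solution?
As t → ∞, u grows unboundedly. With Neumann BCs the constant mode has diffusion eigenvalue 0, so any r > 0 makes it grow like e^(5.17t); solution grows exponentially.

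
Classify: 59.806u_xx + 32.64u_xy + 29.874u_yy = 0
Elliptic (discriminant = -6081.208176).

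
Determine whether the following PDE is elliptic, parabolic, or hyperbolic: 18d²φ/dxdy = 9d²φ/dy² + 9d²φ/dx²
Rewriting in standard form: -9d²φ/dx² + 18d²φ/dxdy - 9d²φ/dy² = 0. Coefficients: A = -9, B = 18, C = -9. B² - 4AC = 0, which is zero, so the equation is parabolic.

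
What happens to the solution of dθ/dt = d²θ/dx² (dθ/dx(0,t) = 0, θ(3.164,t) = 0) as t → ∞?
θ → 0. Heat escapes through the Dirichlet boundary.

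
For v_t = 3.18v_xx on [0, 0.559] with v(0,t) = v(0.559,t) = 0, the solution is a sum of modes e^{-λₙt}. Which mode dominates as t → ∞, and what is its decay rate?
Eigenvalues: λₙ = 3.18n²π²/0.559².
First three modes:
  n=1: λ₁ = 3.18π²/0.559² ≈ 100.439
  n=2: λ₂ = 12.72π²/0.559² ≈ 401.757 (4× faster decay)
  n=3: λ₃ = 28.62π²/0.559² ≈ 903.953 (9× faster decay)
As t → ∞, higher modes decay exponentially faster. The n=1 mode dominates: v ~ c₁ sin(πx/0.559) e^{-λ₁t}.
Decay rate: λ₁ = 3.18π²/0.559² ≈ 100.439.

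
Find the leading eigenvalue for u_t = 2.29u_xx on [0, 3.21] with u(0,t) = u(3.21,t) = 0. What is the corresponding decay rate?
Eigenvalues: λₙ = 2.29n²π²/3.21².
First three modes:
  n=1: λ₁ = 2.29π²/3.21² ≈ 2.193
  n=2: λ₂ = 9.16π²/3.21² ≈ 8.774 (4× faster decay)
  n=3: λ₃ = 20.61π²/3.21² ≈ 19.741 (9× faster decay)
As t → ∞, higher modes decay exponentially faster. The n=1 mode dominates: u ~ c₁ sin(πx/3.21) e^{-λ₁t}.
Decay rate: λ₁ = 2.29π²/3.21² ≈ 2.193.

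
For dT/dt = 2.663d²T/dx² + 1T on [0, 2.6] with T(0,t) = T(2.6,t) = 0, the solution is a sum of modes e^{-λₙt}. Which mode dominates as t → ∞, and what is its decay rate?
Eigenvalues: λₙ = 2.663n²π²/2.6² - 1.
First three modes:
  n=1: λ₁ = 2.663π²/2.6² - 1 ≈ 2.888
  n=2: λ₂ = 10.652π²/2.6² - 1 ≈ 14.552
  n=3: λ₃ = 23.967π²/2.6² - 1 ≈ 33.992
Since 2.663π²/2.6² ≈ 3.888 > 1, all λₙ > 0.
The n=1 mode decays slowest → dominates as t → ∞.
Asymptotic: T ~ c₁ sin(πx/2.6) e^{-λ₁t} with decay rate λ₁ ≈ 2.888.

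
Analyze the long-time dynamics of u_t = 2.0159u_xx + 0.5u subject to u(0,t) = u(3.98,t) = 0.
Long-time behavior: u → 0. Diffusion dominates reaction (r=0.5 < κπ²/L²≈1.26); solution decays.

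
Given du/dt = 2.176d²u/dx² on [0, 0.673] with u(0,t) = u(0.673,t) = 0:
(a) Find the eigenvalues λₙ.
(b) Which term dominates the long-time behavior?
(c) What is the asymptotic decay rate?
Eigenvalues: λₙ = 2.176n²π²/0.673².
First three modes:
  n=1: λ₁ = 2.176π²/0.673² ≈ 47.416
  n=2: λ₂ = 8.704π²/0.673² ≈ 189.666 (4× faster decay)
  n=3: λ₃ = 19.584π²/0.673² ≈ 426.748 (9× faster decay)
As t → ∞, higher modes decay exponentially faster. The n=1 mode dominates: u ~ c₁ sin(πx/0.673) e^{-λ₁t}.
Decay rate: λ₁ = 2.176π²/0.673² ≈ 47.416.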